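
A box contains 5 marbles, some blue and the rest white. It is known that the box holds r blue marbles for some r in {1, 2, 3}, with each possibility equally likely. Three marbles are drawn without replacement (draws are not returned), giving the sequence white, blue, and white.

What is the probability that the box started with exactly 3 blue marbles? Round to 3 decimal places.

The likelihood of the observed sequence under each hypothesis: P(data | r = 1) = (4/5)(1/4)(3/3) = 1/5; P(data | r = 2) = (3/5)(2/4)(2/3) = 1/5; P(data | r = 3) = (2/5)(3/4)(1/3) = 1/10.
Multiplying each by its prior: 1/3 · 1/5 = 1/15, 1/3 · 1/5 = 1/15, 1/3 · 1/10 = 1/30; these sum to 1/6.
Therefore the posterior P(r = 3 | data) = (1/30) / (1/6) = 1/5.

0.200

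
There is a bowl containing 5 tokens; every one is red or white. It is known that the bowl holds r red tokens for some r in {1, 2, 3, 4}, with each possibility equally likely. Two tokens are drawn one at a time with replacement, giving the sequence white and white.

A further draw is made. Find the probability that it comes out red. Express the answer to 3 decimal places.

0.333

The likelihood of the observed sequence under each hypothesis: P(data | r = 1) = (4/5)(4/5) = 16/25; P(data | r = 2) = (3/5)(3/5) = 9/25; P(data | r = 3) = (2/5)(2/5) = 4/25; P(data | r = 4) = (1/5)(1/5) = 1/25.
The prior-weighted likelihoods are 1/4 · 16/25 = 4/25, 1/4 · 9/25 = 9/100, 1/4 · 4/25 = 1/25, 1/4 · 1/25 = 1/100; summing to 3/10.
The posterior is then P(r = 1 | data) = 8/15, P(r = 2 | data) = 3/10, P(r = 3 | data) = 2/15, P(r = 4 | data) = 1/30.
Averaging over the posterior, P(red next | data) = (1/5)(8/15) + (2/5)(3/10) + (3/5)(2/15) + (4/5)(1/30) = 1/3.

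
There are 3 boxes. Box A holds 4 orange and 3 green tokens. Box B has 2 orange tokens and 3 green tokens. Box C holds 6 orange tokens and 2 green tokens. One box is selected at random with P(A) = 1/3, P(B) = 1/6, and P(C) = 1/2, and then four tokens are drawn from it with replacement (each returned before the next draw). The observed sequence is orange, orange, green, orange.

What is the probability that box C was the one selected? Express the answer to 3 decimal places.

For each hypothesis, P(data | H) works out to: P(data | box A) = (4/7)(4/7)(3/7)(4/7) = 0.079967; P(data | box B) = (2/5)(2/5)(3/5)(2/5) = 0.0384; P(data | box C) = (6/8)(6/8)(2/8)(6/8) = 0.10547.
Weighting by the prior gives 1/3 · 0.079967 = 0.026656, 1/6 · 0.0384 = 0.0064, 1/2 · 0.10547 = 0.052734; these sum to 0.08579.
By Bayes' rule, P(box C | data) = (0.052734) / (0.08579) = 0.61469.

0.615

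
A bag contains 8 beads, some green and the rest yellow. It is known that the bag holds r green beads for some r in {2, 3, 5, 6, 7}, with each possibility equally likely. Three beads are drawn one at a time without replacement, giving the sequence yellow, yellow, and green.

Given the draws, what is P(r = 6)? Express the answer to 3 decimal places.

0.074

Under each hypothesis, the probability of the observed sequence is: P(data | r = 2) = (6/8)(5/7)(2/6) = 5/28; P(data | r = 3) = (5/8)(4/7)(3/6) = 5/28; P(data | r = 5) = (3/8)(2/7)(5/6) = 5/56; P(data | r = 6) = (2/8)(1/7)(6/6) = 1/28; P(data | r = 7) = (1/8)(0/7) = 0.
The prior-weighted likelihoods are 1/5 · 5/28 = 1/28, 1/5 · 5/28 = 1/28, 1/5 · 5/56 = 1/56, 1/5 · 1/28 = 1/140, 1/5 · 0 = 0; these sum to 27/280.
Hence P(r = 6 | data) = (1/140) / (27/280) = 2/27.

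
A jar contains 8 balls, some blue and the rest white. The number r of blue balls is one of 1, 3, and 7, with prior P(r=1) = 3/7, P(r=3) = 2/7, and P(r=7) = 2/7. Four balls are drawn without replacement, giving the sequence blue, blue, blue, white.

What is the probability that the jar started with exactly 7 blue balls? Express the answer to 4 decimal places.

For each hypothesis, P(data | H) works out to: P(data | r = 1) = (1/8)(0/7) = 0; P(data | r = 3) = (3/8)(2/7)(1/6)(5/5) = 1/56; P(data | r = 7) = (7/8)(6/7)(5/6)(1/5) = 1/8.
The prior-weighted likelihoods are 3/7 · 0 = 0, 2/7 · 1/56 = 1/196, 2/7 · 1/8 = 1/28; these sum to 2/49.
By Bayes' rule, P(r = 7 | data) = (1/28) / (2/49) = 7/8.

0.8750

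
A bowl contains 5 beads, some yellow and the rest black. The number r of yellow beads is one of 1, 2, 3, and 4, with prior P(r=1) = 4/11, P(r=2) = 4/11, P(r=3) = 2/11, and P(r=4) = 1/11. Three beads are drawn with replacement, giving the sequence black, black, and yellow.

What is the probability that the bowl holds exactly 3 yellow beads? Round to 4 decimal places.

Compute the likelihood of the observed sequence for each case: P(data | r = 1) = (4/5)(4/5)(1/5) = 0.128; P(data | r = 2) = (3/5)(3/5)(2/5) = 0.144; P(data | r = 3) = (2/5)(2/5)(3/5) = 0.096; P(data | r = 4) = (1/5)(1/5)(4/5) = 0.032.
Multiplying each by its prior: 4/11 · 0.128 = 0.046545, 4/11 · 0.144 = 0.052364, 2/11 · 0.096 = 0.017455, 1/11 · 0.032 = 0.0029091; summing to 0.11927.
Hence P(r = 3 | data) = (0.017455) / (0.11927) = 0.14634.

0.1463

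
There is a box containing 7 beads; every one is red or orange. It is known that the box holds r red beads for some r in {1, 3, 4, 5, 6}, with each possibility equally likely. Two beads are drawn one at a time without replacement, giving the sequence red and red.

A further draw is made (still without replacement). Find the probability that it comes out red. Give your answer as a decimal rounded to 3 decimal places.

Under each hypothesis, the probability of the observed sequence is: P(data | r = 1) = (1/7)(0/6) = 0; P(data | r = 3) = (3/7)(2/6) = 1/7; P(data | r = 4) = (4/7)(3/6) = 2/7; P(data | r = 5) = (5/7)(4/6) = 10/21; P(data | r = 6) = (6/7)(5/6) = 5/7.
The prior-weighted likelihoods are 1/5 · 0 = 0, 1/5 · 1/7 = 1/35, 1/5 · 2/7 = 2/35, 1/5 · 10/21 = 2/21, 1/5 · 5/7 = 1/7; these sum to 34/105.
Dividing through by the total gives posterior P(r = 1 | data) = 0, P(r = 3 | data) = 3/34, P(r = 4 | data) = 3/17, P(r = 5 | data) = 5/17, P(r = 6 | data) = 15/34.
So P(red next | data) = Σ P(red next | H) P(H | data) = (1/5)(3/34) + (2/5)(3/17) + (3/5)(5/17) + (4/5)(15/34) = 21/34.

0.618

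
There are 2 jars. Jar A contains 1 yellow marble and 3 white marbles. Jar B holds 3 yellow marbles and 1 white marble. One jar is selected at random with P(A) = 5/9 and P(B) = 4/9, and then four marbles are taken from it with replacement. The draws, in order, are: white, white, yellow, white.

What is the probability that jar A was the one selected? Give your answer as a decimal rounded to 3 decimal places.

Under each hypothesis, the probability of the observed sequence is: P(data | jar A) = (3/4)(3/4)(1/4)(3/4) = 27/256; P(data | jar B) = (1/4)(1/4)(3/4)(1/4) = 3/256.
Weighting by the prior gives 5/9 · 27/256 = 15/256, 4/9 · 3/256 = 1/192; summing to 49/768.
So P(jar A | data) = (15/256) / (49/768) = 45/49.

0.918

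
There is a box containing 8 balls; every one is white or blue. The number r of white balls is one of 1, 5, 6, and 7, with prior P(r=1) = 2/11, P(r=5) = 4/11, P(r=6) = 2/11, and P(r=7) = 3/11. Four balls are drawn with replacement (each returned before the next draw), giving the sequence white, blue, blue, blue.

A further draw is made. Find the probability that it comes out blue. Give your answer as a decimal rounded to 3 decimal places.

For each hypothesis, P(data | H) works out to: P(data | r = 1) = (1/8)(7/8)(7/8)(7/8) = 0.08374; P(data | r = 5) = (5/8)(3/8)(3/8)(3/8) = 0.032959; P(data | r = 6) = (6/8)(2/8)(2/8)(2/8) = 0.011719; P(data | r = 7) = (7/8)(1/8)(1/8)(1/8) = 0.001709.
The prior-weighted likelihoods are 2/11 · 0.08374 = 0.015225, 4/11 · 0.032959 = 0.011985, 2/11 · 0.011719 = 0.0021307, 3/11 · 0.001709 = 0.00046609; summing to 0.029807.
Dividing through by the total gives posterior P(r = 1 | data) = 0.5108, P(r = 5 | data) = 0.40208, P(r = 6 | data) = 0.071482, P(r = 7 | data) = 0.015637.
The predictive probability is P(blue next | data) = (7/8)(0.5108) + (3/8)(0.40208) + (1/4)(0.071482) + (1/8)(0.015637) = 0.61755.

0.618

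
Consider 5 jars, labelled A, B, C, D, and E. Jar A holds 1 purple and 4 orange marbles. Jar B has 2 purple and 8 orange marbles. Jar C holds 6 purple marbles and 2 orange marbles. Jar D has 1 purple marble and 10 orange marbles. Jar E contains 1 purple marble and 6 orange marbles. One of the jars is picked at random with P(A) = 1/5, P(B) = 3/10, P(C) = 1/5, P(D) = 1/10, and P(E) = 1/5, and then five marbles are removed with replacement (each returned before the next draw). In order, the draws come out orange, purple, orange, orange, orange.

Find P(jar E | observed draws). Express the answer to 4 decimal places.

0.2441

The likelihood of the observed sequence under each hypothesis: P(data | jar A) = (4/5)(1/5)(4/5)(4/5)(4/5) = 0.08192; P(data | jar B) = (8/10)(2/10)(8/10)(8/10)(8/10) = 0.08192; P(data | jar C) = (2/8)(6/8)(2/8)(2/8)(2/8) = 0.0029297; P(data | jar D) = (10/11)(1/11)(10/11)(10/11)(10/11) = 0.062092; P(data | jar E) = (6/7)(1/7)(6/7)(6/7)(6/7) = 0.077111.
Multiplying each by its prior: 1/5 · 0.08192 = 0.016384, 3/10 · 0.08192 = 0.024576, 1/5 · 0.0029297 = 0.00058594, 1/10 · 0.062092 = 0.0062092, 1/5 · 0.077111 = 0.015422; summing to 0.063177.
Therefore the posterior P(jar E | data) = (0.015422) / (0.063177) = 0.24411.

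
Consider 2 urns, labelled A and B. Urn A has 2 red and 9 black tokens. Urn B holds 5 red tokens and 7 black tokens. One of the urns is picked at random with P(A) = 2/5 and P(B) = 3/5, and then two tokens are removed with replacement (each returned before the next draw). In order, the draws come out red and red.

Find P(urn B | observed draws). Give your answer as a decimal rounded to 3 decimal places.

Under each hypothesis, the probability of the observed sequence is: P(data | urn A) = (2/11)(2/11) = 0.033058; P(data | urn B) = (5/12)(5/12) = 0.17361.
The prior-weighted likelihoods are 2/5 · 0.033058 = 0.013223, 3/5 · 0.17361 = 0.10417; with total 0.11739.
Therefore the posterior P(urn B | data) = (0.10417) / (0.11739) = 0.88736.

0.887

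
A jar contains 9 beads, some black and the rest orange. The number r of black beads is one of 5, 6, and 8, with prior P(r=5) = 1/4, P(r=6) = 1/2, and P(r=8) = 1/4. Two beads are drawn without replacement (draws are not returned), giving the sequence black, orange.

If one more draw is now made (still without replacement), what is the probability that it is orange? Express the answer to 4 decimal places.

0.2946

Compute the likelihood of the observed sequence for each case: P(data | r = 5) = (5/9)(4/8) = 5/18; P(data | r = 6) = (6/9)(3/8) = 1/4; P(data | r = 8) = (8/9)(1/8) = 1/9.
Weighting by the prior gives 1/4 · 5/18 = 5/72, 1/2 · 1/4 = 1/8, 1/4 · 1/9 = 1/36; these sum to 2/9.
Normalising, the posterior is P(r = 5 | data) = 5/16, P(r = 6 | data) = 9/16, P(r = 8 | data) = 1/8.
So P(orange next | data) = Σ P(orange next | H) P(H | data) = (3/7)(5/16) + (2/7)(9/16) + (0)(1/8) = 33/112.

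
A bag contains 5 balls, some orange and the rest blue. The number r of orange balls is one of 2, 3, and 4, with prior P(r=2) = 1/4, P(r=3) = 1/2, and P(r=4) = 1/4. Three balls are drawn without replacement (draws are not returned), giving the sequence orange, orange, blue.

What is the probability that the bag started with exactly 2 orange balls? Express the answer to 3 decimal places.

Under each hypothesis, the probability of the observed sequence is: P(data | r = 2) = (2/5)(1/4)(3/3) = 1/10; P(data | r = 3) = (3/5)(2/4)(2/3) = 1/5; P(data | r = 4) = (4/5)(3/4)(1/3) = 1/5.
Weighting by the prior gives 1/4 · 1/10 = 1/40, 1/2 · 1/5 = 1/10, 1/4 · 1/5 = 1/20; with total 7/40.
So P(r = 2 | data) = (1/40) / (7/40) = 1/7.

0.143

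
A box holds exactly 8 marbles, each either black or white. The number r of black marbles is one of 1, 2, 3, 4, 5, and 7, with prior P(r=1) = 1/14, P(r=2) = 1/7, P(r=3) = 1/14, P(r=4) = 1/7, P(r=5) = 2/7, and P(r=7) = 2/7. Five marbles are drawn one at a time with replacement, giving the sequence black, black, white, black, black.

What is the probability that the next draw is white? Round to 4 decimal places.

0.2754

Compute the likelihood of the observed sequence for each case: P(data | r = 1) = (1/8)(1/8)(7/8)(1/8)(1/8) = 0.00021362; P(data | r = 2) = (2/8)(2/8)(6/8)(2/8)(2/8) = 0.0029297; P(data | r = 3) = (3/8)(3/8)(5/8)(3/8)(3/8) = 0.01236; P(data | r = 4) = (4/8)(4/8)(4/8)(4/8)(4/8) = 0.03125; P(data | r = 5) = (5/8)(5/8)(3/8)(5/8)(5/8) = 0.05722; P(data | r = 7) = (7/8)(7/8)(1/8)(7/8)(7/8) = 0.073273.
Weighting by the prior gives 1/14 · 0.00021362 = 1.5259e-05, 1/7 · 0.0029297 = 0.00041853, 1/14 · 0.01236 = 0.00088283, 1/7 · 0.03125 = 0.0044643, 2/7 · 0.05722 = 0.016349, 2/7 · 0.073273 = 0.020935; these sum to 0.043065.
Normalising, the posterior is P(r = 1 | data) = 0.00035432, P(r = 2 | data) = 0.0097186, P(r = 3 | data) = 0.0205, P(r = 4 | data) = 0.10366, P(r = 5 | data) = 0.37963, P(r = 7 | data) = 0.48613.
So P(white next | data) = Σ P(white next | H) P(H | data) = (7/8)(0.00035432) + (3/4)(0.0097186) + (5/8)(0.0205) + (1/2)(0.10366) + (3/8)(0.37963) + (1/8)(0.48613) = 0.27537.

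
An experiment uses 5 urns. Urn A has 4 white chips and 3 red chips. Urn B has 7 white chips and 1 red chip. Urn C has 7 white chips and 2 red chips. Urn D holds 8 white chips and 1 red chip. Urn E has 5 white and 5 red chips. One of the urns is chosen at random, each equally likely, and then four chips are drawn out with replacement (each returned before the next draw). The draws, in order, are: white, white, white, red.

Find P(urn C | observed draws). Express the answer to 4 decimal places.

Compute the likelihood of the observed sequence for each case: P(data | urn A) = (4/7)(4/7)(4/7)(3/7) = 0.079967; P(data | urn B) = (7/8)(7/8)(7/8)(1/8) = 0.08374; P(data | urn C) = (7/9)(7/9)(7/9)(2/9) = 0.10456; P(data | urn D) = (8/9)(8/9)(8/9)(1/9) = 0.078037; P(data | urn E) = (5/10)(5/10)(5/10)(5/10) = 0.0625.
Weighting by the prior gives 1/5 · 0.079967 = 0.015993, 1/5 · 0.08374 = 0.016748, 1/5 · 0.10456 = 0.020911, 1/5 · 0.078037 = 0.015607, 1/5 · 0.0625 = 0.0125; with total 0.08176.
By Bayes' rule, P(urn C | data) = (0.020911) / (0.08176) = 0.25577.

0.2558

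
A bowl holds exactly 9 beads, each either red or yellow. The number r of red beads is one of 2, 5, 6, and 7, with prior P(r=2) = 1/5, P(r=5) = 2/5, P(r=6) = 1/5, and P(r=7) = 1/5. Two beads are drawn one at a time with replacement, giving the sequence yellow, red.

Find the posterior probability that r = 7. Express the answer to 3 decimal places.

Compute the likelihood of the observed sequence for each case: P(data | r = 2) = (7/9)(2/9) = 14/81; P(data | r = 5) = (4/9)(5/9) = 20/81; P(data | r = 6) = (3/9)(6/9) = 2/9; P(data | r = 7) = (2/9)(7/9) = 14/81.
Multiplying each by its prior: 1/5 · 14/81 = 14/405, 2/5 · 20/81 = 8/81, 1/5 · 2/9 = 2/45, 1/5 · 14/81 = 14/405; these sum to 86/405.
Therefore the posterior P(r = 7 | data) = (14/405) / (86/405) = 7/43.

0.163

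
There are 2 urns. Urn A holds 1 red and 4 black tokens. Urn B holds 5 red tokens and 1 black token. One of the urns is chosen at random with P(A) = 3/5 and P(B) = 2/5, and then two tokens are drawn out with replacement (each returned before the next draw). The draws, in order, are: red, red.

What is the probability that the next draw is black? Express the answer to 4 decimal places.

0.2170

For each hypothesis, P(data | H) works out to: P(data | urn A) = (1/5)(1/5) = 0.04; P(data | urn B) = (5/6)(5/6) = 0.69444.
Weighting by the prior gives 3/5 · 0.04 = 0.024, 2/5 · 0.69444 = 0.27778; summing to 0.30178.
Dividing through by the total gives posterior P(urn A | data) = 0.079529, P(urn B | data) = 0.92047.
Averaging over the posterior, P(black next | data) = (4/5)(0.079529) + (1/6)(0.92047) = 0.21703.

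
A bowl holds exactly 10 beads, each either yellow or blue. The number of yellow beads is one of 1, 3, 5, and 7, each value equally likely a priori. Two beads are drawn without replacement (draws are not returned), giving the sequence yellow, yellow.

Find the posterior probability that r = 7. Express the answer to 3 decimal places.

0.618

Compute the likelihood of the observed sequence for each case: P(data | r = 1) = (1/10)(0/9) = 0; P(data | r = 3) = (3/10)(2/9) = 1/15; P(data | r = 5) = (5/10)(4/9) = 2/9; P(data | r = 7) = (7/10)(6/9) = 7/15.
Weighting by the prior gives 1/4 · 0 = 0, 1/4 · 1/15 = 1/60, 1/4 · 2/9 = 1/18, 1/4 · 7/15 = 7/60; summing to 17/90.
Therefore the posterior P(r = 7 | data) = (7/60) / (17/90) = 21/34.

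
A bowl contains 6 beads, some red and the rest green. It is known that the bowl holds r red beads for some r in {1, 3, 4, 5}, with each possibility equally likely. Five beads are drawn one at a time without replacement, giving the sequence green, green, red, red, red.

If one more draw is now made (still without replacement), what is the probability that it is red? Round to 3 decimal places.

0.571

For each hypothesis, P(data | H) works out to: P(data | r = 1) = (5/6)(4/5)(1/4)(0/3) = 0; P(data | r = 3) = (3/6)(2/5)(3/4)(2/3)(1/2) = 1/20; P(data | r = 4) = (2/6)(1/5)(4/4)(3/3)(2/2) = 1/15; P(data | r = 5) = (1/6)(0/5) = 0.
The prior-weighted likelihoods are 1/4 · 0 = 0, 1/4 · 1/20 = 1/80, 1/4 · 1/15 = 1/60, 1/4 · 0 = 0; summing to 7/240.
Dividing through by the total gives posterior P(r = 1 | data) = 0, P(r = 3 | data) = 3/7, P(r = 4 | data) = 4/7, P(r = 5 | data) = 0.
Averaging over the posterior, P(red next | data) = (0)(3/7) + (1)(4/7) = 4/7.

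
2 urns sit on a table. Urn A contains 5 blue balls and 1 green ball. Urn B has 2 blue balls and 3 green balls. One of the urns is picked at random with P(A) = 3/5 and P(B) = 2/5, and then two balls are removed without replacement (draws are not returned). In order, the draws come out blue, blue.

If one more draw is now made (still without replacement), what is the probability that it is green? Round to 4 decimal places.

The likelihood of the observed sequence under each hypothesis: P(data | urn A) = (5/6)(4/5) = 2/3; P(data | urn B) = (2/5)(1/4) = 1/10.
The prior-weighted likelihoods are 3/5 · 2/3 = 2/5, 2/5 · 1/10 = 1/25; these sum to 11/25.
The posterior is then P(urn A | data) = 10/11, P(urn B | data) = 1/11.
The predictive probability is P(green next | data) = (1/4)(10/11) + (1)(1/11) = 7/22.

0.3182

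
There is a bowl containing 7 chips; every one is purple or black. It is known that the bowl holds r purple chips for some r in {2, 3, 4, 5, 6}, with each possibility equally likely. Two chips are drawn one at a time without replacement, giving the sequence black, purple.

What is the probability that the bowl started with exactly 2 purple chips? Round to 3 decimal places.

The likelihood of the observed sequence under each hypothesis: P(data | r = 2) = (5/7)(2/6) = 5/21; P(data | r = 3) = (4/7)(3/6) = 2/7; P(data | r = 4) = (3/7)(4/6) = 2/7; P(data | r = 5) = (2/7)(5/6) = 5/21; P(data | r = 6) = (1/7)(6/6) = 1/7.
Weighting by the prior gives 1/5 · 5/21 = 1/21, 1/5 · 2/7 = 2/35, 1/5 · 2/7 = 2/35, 1/5 · 5/21 = 1/21, 1/5 · 1/7 = 1/35; these sum to 5/21.
So P(r = 2 | data) = (1/21) / (5/21) = 1/5.

0.200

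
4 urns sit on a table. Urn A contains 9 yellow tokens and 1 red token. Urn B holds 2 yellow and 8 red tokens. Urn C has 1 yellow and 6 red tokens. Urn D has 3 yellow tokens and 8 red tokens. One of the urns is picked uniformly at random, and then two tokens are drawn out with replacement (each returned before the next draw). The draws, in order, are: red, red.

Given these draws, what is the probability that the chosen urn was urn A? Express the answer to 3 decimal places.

Under each hypothesis, the probability of the observed sequence is: P(data | urn A) = (1/10)(1/10) = 0.01; P(data | urn B) = (8/10)(8/10) = 0.64; P(data | urn C) = (6/7)(6/7) = 0.73469; P(data | urn D) = (8/11)(8/11) = 0.52893.
Weighting by the prior gives 1/4 · 0.01 = 0.0025, 1/4 · 0.64 = 0.16, 1/4 · 0.73469 = 0.18367, 1/4 · 0.52893 = 0.13223; these sum to 0.4784.
So P(urn A | data) = (0.0025) / (0.4784) = 0.0052257.

0.005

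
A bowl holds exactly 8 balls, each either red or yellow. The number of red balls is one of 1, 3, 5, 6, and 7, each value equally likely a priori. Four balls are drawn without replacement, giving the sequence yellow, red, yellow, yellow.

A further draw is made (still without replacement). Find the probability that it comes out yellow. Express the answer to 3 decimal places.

Compute the likelihood of the observed sequence for each case: P(data | r = 1) = (7/8)(1/7)(6/6)(5/5) = 1/8; P(data | r = 3) = (5/8)(3/7)(4/6)(3/5) = 3/28; P(data | r = 5) = (3/8)(5/7)(2/6)(1/5) = 1/56; P(data | r = 6) = (2/8)(6/7)(1/6)(0/5) = 0; P(data | r = 7) = (1/8)(7/7)(0/6) = 0.
Multiplying each by its prior: 1/5 · 1/8 = 1/40, 1/5 · 3/28 = 3/140, 1/5 · 1/56 = 1/280, 1/5 · 0 = 0, 1/5 · 0 = 0; with total 1/20.
Dividing through by the total gives posterior P(r = 1 | data) = 1/2, P(r = 3 | data) = 3/7, P(r = 5 | data) = 1/14, P(r = 6 | data) = 0, P(r = 7 | data) = 0.
So P(yellow next | data) = Σ P(yellow next | H) P(H | data) = (1)(1/2) + (1/2)(3/7) + (0)(1/14) = 5/7.

0.714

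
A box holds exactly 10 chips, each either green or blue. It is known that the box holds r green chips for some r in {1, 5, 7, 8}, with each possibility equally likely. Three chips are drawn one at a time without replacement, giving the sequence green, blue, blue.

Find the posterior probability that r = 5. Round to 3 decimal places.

0.435

Under each hypothesis, the probability of the observed sequence is: P(data | r = 1) = (1/10)(9/9)(8/8) = 1/10; P(data | r = 5) = (5/10)(5/9)(4/8) = 5/36; P(data | r = 7) = (7/10)(3/9)(2/8) = 7/120; P(data | r = 8) = (8/10)(2/9)(1/8) = 1/45.
The prior-weighted likelihoods are 1/4 · 1/10 = 1/40, 1/4 · 5/36 = 5/144, 1/4 · 7/120 = 7/480, 1/4 · 1/45 = 1/180; with total 23/288.
So P(r = 5 | data) = (5/144) / (23/288) = 10/23.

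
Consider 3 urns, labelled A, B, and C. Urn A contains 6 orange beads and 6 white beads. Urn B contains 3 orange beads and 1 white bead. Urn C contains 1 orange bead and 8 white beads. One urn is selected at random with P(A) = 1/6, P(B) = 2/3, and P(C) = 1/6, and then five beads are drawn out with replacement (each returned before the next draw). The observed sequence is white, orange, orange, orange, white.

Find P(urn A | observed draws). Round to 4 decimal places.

The likelihood of the observed sequence under each hypothesis: P(data | urn A) = (6/12)(6/12)(6/12)(6/12)(6/12) = 0.03125; P(data | urn B) = (1/4)(3/4)(3/4)(3/4)(1/4) = 0.026367; P(data | urn C) = (8/9)(1/9)(1/9)(1/9)(8/9) = 0.0010838.
Multiplying each by its prior: 1/6 · 0.03125 = 0.0052083, 2/3 · 0.026367 = 0.017578, 1/6 · 0.0010838 = 0.00018064; these sum to 0.022967.
Therefore the posterior P(urn A | data) = (0.0052083) / (0.022967) = 0.22677.

0.2268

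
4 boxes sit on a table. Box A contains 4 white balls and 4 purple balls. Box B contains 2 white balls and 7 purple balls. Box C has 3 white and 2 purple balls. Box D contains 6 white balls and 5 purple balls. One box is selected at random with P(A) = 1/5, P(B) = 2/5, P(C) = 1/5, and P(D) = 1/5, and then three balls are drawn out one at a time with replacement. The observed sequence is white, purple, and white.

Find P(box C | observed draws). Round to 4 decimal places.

0.2993

For each hypothesis, P(data | H) works out to: P(data | box A) = (4/8)(4/8)(4/8) = 0.125; P(data | box B) = (2/9)(7/9)(2/9) = 0.038409; P(data | box C) = (3/5)(2/5)(3/5) = 0.144; P(data | box D) = (6/11)(5/11)(6/11) = 0.13524.
Weighting by the prior gives 1/5 · 0.125 = 0.025, 2/5 · 0.038409 = 0.015364, 1/5 · 0.144 = 0.0288, 1/5 · 0.13524 = 0.027047; these sum to 0.096211.
Therefore the posterior P(box C | data) = (0.0288) / (0.096211) = 0.29934.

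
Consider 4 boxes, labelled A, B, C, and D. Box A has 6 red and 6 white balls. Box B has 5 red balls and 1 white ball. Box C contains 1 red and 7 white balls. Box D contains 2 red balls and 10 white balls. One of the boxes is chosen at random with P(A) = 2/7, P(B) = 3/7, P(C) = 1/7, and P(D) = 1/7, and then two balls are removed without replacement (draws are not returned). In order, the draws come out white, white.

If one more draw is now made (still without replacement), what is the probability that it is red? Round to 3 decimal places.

0.283

The likelihood of the observed sequence under each hypothesis: P(data | box A) = (6/12)(5/11) = 5/22; P(data | box B) = (1/6)(0/5) = 0; P(data | box C) = (7/8)(6/7) = 3/4; P(data | box D) = (10/12)(9/11) = 15/22.
The prior-weighted likelihoods are 2/7 · 5/22 = 5/77, 3/7 · 0 = 0, 1/7 · 3/4 = 3/28, 1/7 · 15/22 = 15/154; with total 83/308.
The posterior is then P(box A | data) = 20/83, P(box B | data) = 0, P(box C | data) = 33/83, P(box D | data) = 30/83.
The predictive probability is P(red next | data) = (3/5)(20/83) + (1/6)(33/83) + (1/5)(30/83) = 47/166.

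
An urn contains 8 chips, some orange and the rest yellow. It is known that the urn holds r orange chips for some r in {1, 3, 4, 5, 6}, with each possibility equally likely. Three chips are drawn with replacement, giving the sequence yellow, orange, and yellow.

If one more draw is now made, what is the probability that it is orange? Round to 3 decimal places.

Compute the likelihood of the observed sequence for each case: P(data | r = 1) = (7/8)(1/8)(7/8) = 0.095703; P(data | r = 3) = (5/8)(3/8)(5/8) = 0.14648; P(data | r = 4) = (4/8)(4/8)(4/8) = 0.125; P(data | r = 5) = (3/8)(5/8)(3/8) = 0.087891; P(data | r = 6) = (2/8)(6/8)(2/8) = 0.046875.
The prior-weighted likelihoods are 1/5 · 0.095703 = 0.019141, 1/5 · 0.14648 = 0.029297, 1/5 · 0.125 = 0.025, 1/5 · 0.087891 = 0.017578, 1/5 · 0.046875 = 0.009375; with total 0.10039.
The posterior is then P(r = 1 | data) = 0.19066, P(r = 3 | data) = 0.29183, P(r = 4 | data) = 0.24903, P(r = 5 | data) = 0.1751, P(r = 6 | data) = 0.093385.
So P(orange next | data) = Σ P(orange next | H) P(H | data) = (1/8)(0.19066) + (3/8)(0.29183) + (1/2)(0.24903) + (5/8)(0.1751) + (3/4)(0.093385) = 0.43726.

0.437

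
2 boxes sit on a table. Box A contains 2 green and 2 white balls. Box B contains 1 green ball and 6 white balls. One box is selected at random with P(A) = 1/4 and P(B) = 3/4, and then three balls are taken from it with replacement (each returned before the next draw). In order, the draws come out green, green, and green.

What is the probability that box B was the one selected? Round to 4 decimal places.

0.0654

Under each hypothesis, the probability of the observed sequence is: P(data | box A) = (2/4)(2/4)(2/4) = 0.125; P(data | box B) = (1/7)(1/7)(1/7) = 0.0029155.
The prior-weighted likelihoods are 1/4 · 0.125 = 0.03125, 3/4 · 0.0029155 = 0.0021866; these sum to 0.033437.
Therefore the posterior P(box B | data) = (0.0021866) / (0.033437) = 0.065395.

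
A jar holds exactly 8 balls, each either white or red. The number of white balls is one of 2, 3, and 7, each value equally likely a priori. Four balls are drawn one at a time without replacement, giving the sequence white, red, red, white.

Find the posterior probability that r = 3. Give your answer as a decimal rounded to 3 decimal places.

0.667

The likelihood of the observed sequence under each hypothesis: P(data | r = 2) = (2/8)(6/7)(5/6)(1/5) = 1/28; P(data | r = 3) = (3/8)(5/7)(4/6)(2/5) = 1/14; P(data | r = 7) = (7/8)(1/7)(0/6) = 0.
Weighting by the prior gives 1/3 · 1/28 = 1/84, 1/3 · 1/14 = 1/42, 1/3 · 0 = 0; with total 1/28.
By Bayes' rule, P(r = 3 | data) = (1/42) / (1/28) = 2/3.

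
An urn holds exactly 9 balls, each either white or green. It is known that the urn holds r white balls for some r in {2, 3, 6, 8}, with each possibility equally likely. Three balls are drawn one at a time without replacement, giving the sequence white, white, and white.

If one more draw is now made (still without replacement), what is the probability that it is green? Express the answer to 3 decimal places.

0.264

Compute the likelihood of the observed sequence for each case: P(data | r = 2) = (2/9)(1/8)(0/7) = 0; P(data | r = 3) = (3/9)(2/8)(1/7) = 1/84; P(data | r = 6) = (6/9)(5/8)(4/7) = 5/21; P(data | r = 8) = (8/9)(7/8)(6/7) = 2/3.
The prior-weighted likelihoods are 1/4 · 0 = 0, 1/4 · 1/84 = 1/336, 1/4 · 5/21 = 5/84, 1/4 · 2/3 = 1/6; summing to 11/48.
The posterior is then P(r = 2 | data) = 0, P(r = 3 | data) = 1/77, P(r = 6 | data) = 20/77, P(r = 8 | data) = 8/11.
So P(green next | data) = Σ P(green next | H) P(H | data) = (1)(1/77) + (1/2)(20/77) + (1/6)(8/11) = 61/231.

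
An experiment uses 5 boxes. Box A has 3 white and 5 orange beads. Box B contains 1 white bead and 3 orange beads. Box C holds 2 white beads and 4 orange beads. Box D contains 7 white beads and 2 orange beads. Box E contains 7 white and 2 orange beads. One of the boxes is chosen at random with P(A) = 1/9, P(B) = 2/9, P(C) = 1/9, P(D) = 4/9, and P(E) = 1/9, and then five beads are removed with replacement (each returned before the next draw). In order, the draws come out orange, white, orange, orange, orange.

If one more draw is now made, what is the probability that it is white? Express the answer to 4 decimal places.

0.3107

Compute the likelihood of the observed sequence for each case: P(data | box A) = (5/8)(3/8)(5/8)(5/8)(5/8) = 0.05722; P(data | box B) = (3/4)(1/4)(3/4)(3/4)(3/4) = 0.079102; P(data | box C) = (4/6)(2/6)(4/6)(4/6)(4/6) = 0.065844; P(data | box D) = (2/9)(7/9)(2/9)(2/9)(2/9) = 0.0018967; P(data | box E) = (2/9)(7/9)(2/9)(2/9)(2/9) = 0.0018967.
The prior-weighted likelihoods are 1/9 · 0.05722 = 0.0063578, 2/9 · 0.079102 = 0.017578, 1/9 · 0.065844 = 0.007316, 4/9 · 0.0018967 = 0.00084299, 1/9 · 0.0018967 = 0.00021075; these sum to 0.032306.
The posterior is then P(box A | data) = 0.1968, P(box B | data) = 0.54412, P(box C | data) = 0.22646, P(box D | data) = 0.026094, P(box E | data) = 0.0065236.
The predictive probability is P(white next | data) = (3/8)(0.1968) + (1/4)(0.54412) + (1/3)(0.22646) + (7/9)(0.026094) + (7/9)(0.0065236) = 0.31069.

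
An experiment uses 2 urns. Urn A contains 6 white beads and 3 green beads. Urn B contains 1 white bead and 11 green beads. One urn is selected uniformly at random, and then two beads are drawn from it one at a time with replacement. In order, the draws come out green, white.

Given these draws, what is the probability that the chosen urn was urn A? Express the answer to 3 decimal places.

Compute the likelihood of the observed sequence for each case: P(data | urn A) = (3/9)(6/9) = 2/9; P(data | urn B) = (11/12)(1/12) = 11/144.
The prior-weighted likelihoods are 1/2 · 2/9 = 1/9, 1/2 · 11/144 = 11/288; summing to 43/288.
Therefore the posterior P(urn A | data) = (1/9) / (43/288) = 32/43.

0.744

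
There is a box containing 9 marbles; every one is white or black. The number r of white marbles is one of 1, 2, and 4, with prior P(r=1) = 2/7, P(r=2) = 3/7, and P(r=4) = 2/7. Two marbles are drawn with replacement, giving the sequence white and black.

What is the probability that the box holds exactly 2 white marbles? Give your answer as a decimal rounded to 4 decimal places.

For each hypothesis, P(data | H) works out to: P(data | r = 1) = (1/9)(8/9) = 8/81; P(data | r = 2) = (2/9)(7/9) = 14/81; P(data | r = 4) = (4/9)(5/9) = 20/81.
Weighting by the prior gives 2/7 · 8/81 = 16/567, 3/7 · 14/81 = 2/27, 2/7 · 20/81 = 40/567; summing to 14/81.
Therefore the posterior P(r = 2 | data) = (2/27) / (14/81) = 3/7.

0.4286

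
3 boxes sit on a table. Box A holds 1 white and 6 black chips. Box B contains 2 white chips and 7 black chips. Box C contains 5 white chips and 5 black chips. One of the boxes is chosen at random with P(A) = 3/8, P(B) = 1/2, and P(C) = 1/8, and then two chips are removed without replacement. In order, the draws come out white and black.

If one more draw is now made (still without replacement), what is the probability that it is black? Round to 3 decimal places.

The likelihood of the observed sequence under each hypothesis: P(data | box A) = (1/7)(6/6) = 0.14286; P(data | box B) = (2/9)(7/8) = 0.19444; P(data | box C) = (5/10)(5/9) = 0.27778.
Weighting by the prior gives 3/8 · 0.14286 = 0.053571, 1/2 · 0.19444 = 0.097222, 1/8 · 0.27778 = 0.034722; these sum to 0.18552.
Normalising, the posterior is P(box A | data) = 0.28877, P(box B | data) = 0.52406, P(box C | data) = 0.18717.
Averaging over the posterior, P(black next | data) = (1)(0.28877) + (6/7)(0.52406) + (1/2)(0.18717) = 0.83155.

0.832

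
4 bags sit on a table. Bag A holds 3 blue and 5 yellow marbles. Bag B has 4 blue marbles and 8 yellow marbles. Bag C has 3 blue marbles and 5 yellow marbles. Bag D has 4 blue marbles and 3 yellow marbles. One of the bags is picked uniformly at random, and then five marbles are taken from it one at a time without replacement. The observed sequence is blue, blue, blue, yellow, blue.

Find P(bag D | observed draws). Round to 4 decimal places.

0.9340

Under each hypothesis, the probability of the observed sequence is: P(data | bag A) = (3/8)(2/7)(1/6)(5/5)(0/4) = 0; P(data | bag B) = (4/12)(3/11)(2/10)(8/9)(1/8) = 0.0020202; P(data | bag C) = (3/8)(2/7)(1/6)(5/5)(0/4) = 0; P(data | bag D) = (4/7)(3/6)(2/5)(3/4)(1/3) = 0.028571.
The prior-weighted likelihoods are 1/4 · 0 = 0, 1/4 · 0.0020202 = 0.00050505, 1/4 · 0 = 0, 1/4 · 0.028571 = 0.0071429; these sum to 0.0076479.
Therefore the posterior P(bag D | data) = (0.0071429) / (0.0076479) = 0.93396.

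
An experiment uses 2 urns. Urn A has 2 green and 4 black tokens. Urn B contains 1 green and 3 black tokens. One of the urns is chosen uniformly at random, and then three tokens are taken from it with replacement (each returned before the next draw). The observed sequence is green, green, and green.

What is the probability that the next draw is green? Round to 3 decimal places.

The likelihood of the observed sequence under each hypothesis: P(data | urn A) = (2/6)(2/6)(2/6) = 0.037037; P(data | urn B) = (1/4)(1/4)(1/4) = 0.015625.
Weighting by the prior gives 1/2 · 0.037037 = 0.018519, 1/2 · 0.015625 = 0.0078125; with total 0.026331.
Normalising, the posterior is P(urn A | data) = 0.7033, P(urn B | data) = 0.2967.
The predictive probability is P(green next | data) = (1/3)(0.7033) + (1/4)(0.2967) = 0.30861.

0.309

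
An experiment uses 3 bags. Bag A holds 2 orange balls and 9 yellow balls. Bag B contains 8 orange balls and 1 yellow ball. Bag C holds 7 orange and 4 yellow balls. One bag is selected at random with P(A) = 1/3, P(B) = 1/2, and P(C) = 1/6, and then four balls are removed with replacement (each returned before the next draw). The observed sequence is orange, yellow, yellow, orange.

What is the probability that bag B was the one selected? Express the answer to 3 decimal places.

0.230

Under each hypothesis, the probability of the observed sequence is: P(data | bag A) = (2/11)(9/11)(9/11)(2/11) = 0.02213; P(data | bag B) = (8/9)(1/9)(1/9)(8/9) = 0.0097546; P(data | bag C) = (7/11)(4/11)(4/11)(7/11) = 0.053548.
Multiplying each by its prior: 1/3 · 0.02213 = 0.0073765, 1/2 · 0.0097546 = 0.0048773, 1/6 · 0.053548 = 0.0089247; summing to 0.021179.
So P(bag B | data) = (0.0048773) / (0.021179) = 0.23029.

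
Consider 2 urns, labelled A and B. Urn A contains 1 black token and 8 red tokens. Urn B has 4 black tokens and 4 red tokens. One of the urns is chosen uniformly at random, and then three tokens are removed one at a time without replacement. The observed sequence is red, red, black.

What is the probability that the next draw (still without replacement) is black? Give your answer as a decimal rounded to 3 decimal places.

The likelihood of the observed sequence under each hypothesis: P(data | urn A) = (8/9)(7/8)(1/7) = 1/9; P(data | urn B) = (4/8)(3/7)(4/6) = 1/7.
Multiplying each by its prior: 1/2 · 1/9 = 1/18, 1/2 · 1/7 = 1/14; with total 8/63.
Normalising, the posterior is P(urn A | data) = 7/16, P(urn B | data) = 9/16.
The predictive probability is P(black next | data) = (0)(7/16) + (3/5)(9/16) = 27/80.

0.338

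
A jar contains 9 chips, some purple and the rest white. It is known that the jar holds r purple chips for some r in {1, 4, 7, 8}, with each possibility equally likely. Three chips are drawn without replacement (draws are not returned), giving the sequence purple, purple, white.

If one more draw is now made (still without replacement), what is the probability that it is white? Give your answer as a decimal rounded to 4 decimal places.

The likelihood of the observed sequence under each hypothesis: P(data | r = 1) = (1/9)(0/8) = 0; P(data | r = 4) = (4/9)(3/8)(5/7) = 5/42; P(data | r = 7) = (7/9)(6/8)(2/7) = 1/6; P(data | r = 8) = (8/9)(7/8)(1/7) = 1/9.
The prior-weighted likelihoods are 1/4 · 0 = 0, 1/4 · 5/42 = 5/168, 1/4 · 1/6 = 1/24, 1/4 · 1/9 = 1/36; with total 25/252.
Normalising, the posterior is P(r = 1 | data) = 0, P(r = 4 | data) = 3/10, P(r = 7 | data) = 21/50, P(r = 8 | data) = 7/25.
So P(white next | data) = Σ P(white next | H) P(H | data) = (2/3)(3/10) + (1/6)(21/50) + (0)(7/25) = 27/100.

0.2700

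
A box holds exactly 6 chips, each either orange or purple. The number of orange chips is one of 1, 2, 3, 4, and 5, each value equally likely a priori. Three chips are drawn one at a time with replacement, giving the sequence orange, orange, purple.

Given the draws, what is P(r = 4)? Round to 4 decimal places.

For each hypothesis, P(data | H) works out to: P(data | r = 1) = (1/6)(1/6)(5/6) = 5/216; P(data | r = 2) = (2/6)(2/6)(4/6) = 2/27; P(data | r = 3) = (3/6)(3/6)(3/6) = 1/8; P(data | r = 4) = (4/6)(4/6)(2/6) = 4/27; P(data | r = 5) = (5/6)(5/6)(1/6) = 25/216.
Multiplying each by its prior: 1/5 · 5/216 = 1/216, 1/5 · 2/27 = 2/135, 1/5 · 1/8 = 1/40, 1/5 · 4/27 = 4/135, 1/5 · 25/216 = 5/216; summing to 7/72.
By Bayes' rule, P(r = 4 | data) = (4/135) / (7/72) = 32/105.

0.3048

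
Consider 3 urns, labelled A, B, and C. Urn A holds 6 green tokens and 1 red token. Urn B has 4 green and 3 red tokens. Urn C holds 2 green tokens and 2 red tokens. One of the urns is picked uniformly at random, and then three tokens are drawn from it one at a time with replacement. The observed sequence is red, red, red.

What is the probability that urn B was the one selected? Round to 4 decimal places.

Compute the likelihood of the observed sequence for each case: P(data | urn A) = (1/7)(1/7)(1/7) = 0.0029155; P(data | urn B) = (3/7)(3/7)(3/7) = 0.078717; P(data | urn C) = (2/4)(2/4)(2/4) = 0.125.
Weighting by the prior gives 1/3 · 0.0029155 = 0.00097182, 1/3 · 0.078717 = 0.026239, 1/3 · 0.125 = 0.041667; these sum to 0.068878.
So P(urn B | data) = (0.026239) / (0.068878) = 0.38095.

0.3810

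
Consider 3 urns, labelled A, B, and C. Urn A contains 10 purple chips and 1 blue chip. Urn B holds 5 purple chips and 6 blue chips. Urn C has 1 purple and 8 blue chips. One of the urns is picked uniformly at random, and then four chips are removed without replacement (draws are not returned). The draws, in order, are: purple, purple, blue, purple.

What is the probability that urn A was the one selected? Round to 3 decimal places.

For each hypothesis, P(data | H) works out to: P(data | urn A) = (10/11)(9/10)(1/9)(8/8) = 1/11; P(data | urn B) = (5/11)(4/10)(6/9)(3/8) = 1/22; P(data | urn C) = (1/9)(0/8) = 0.
Weighting by the prior gives 1/3 · 1/11 = 1/33, 1/3 · 1/22 = 1/66, 1/3 · 0 = 0; summing to 1/22.
So P(urn A | data) = (1/33) / (1/22) = 2/3.

0.667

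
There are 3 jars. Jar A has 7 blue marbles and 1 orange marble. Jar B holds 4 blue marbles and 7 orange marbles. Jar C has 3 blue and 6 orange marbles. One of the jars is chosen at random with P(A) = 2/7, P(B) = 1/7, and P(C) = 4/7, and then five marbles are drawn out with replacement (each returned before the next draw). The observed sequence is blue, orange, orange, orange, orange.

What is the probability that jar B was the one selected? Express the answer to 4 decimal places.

The likelihood of the observed sequence under each hypothesis: P(data | jar A) = (7/8)(1/8)(1/8)(1/8)(1/8) = 0.00021362; P(data | jar B) = (4/11)(7/11)(7/11)(7/11)(7/11) = 0.059633; P(data | jar C) = (3/9)(6/9)(6/9)(6/9)(6/9) = 0.065844.
The prior-weighted likelihoods are 2/7 · 0.00021362 = 6.1035e-05, 1/7 · 0.059633 = 0.008519, 4/7 · 0.065844 = 0.037625; these sum to 0.046205.
By Bayes' rule, P(jar B | data) = (0.008519) / (0.046205) = 0.18437.

0.1844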